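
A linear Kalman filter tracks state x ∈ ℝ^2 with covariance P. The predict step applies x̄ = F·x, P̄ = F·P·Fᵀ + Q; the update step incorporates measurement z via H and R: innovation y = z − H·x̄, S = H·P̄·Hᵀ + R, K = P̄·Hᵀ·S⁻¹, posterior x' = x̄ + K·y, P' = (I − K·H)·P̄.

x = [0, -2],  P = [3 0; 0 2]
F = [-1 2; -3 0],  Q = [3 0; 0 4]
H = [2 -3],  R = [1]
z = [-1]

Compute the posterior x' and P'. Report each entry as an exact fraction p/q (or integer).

x' = [-905/228, -175/76]
P' = [3191/228 709/76; 709/76 481/76]

x̄ = F·x = [-4, 0]
P̄ = F·P·Fᵀ + Q = [14 9; 9 31]
y = z − H·x̄ = [7]
S = H·P̄·Hᵀ + R = [228]
K = P̄·Hᵀ·S⁻¹ = [1/228; -25/76]
x' = x̄ + K·y = [-905/228, -175/76]
P' = (I − K·H)·P̄ = [3191/228 709/76; 709/76 481/76]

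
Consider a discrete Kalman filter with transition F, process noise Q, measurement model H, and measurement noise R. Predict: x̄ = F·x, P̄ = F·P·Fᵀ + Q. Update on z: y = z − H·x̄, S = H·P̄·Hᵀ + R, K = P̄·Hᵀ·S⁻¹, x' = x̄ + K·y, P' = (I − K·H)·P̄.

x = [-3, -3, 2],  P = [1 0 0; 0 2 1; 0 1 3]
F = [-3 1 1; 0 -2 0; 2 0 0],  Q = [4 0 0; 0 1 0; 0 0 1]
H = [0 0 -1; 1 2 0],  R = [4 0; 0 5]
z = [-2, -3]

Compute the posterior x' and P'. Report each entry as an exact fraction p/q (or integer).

x' = [52/99, -14/33, -38/297]
P' = [512/33 -82/11 -232/99; -82/11 51/11 32/33; -232/99 32/33 596/297]

x̄ = F·x = [8, 6, -6]
P̄ = F·P·Fᵀ + Q = [20 -6 -6; -6 9 0; -6 0 5]
y = z − H·x̄ = [-8, -23]
S = H·P̄·Hᵀ + R = [9 6; 6 37]
K = P̄·Hᵀ·S⁻¹ = [58/99 4/33; -8/33 4/11; -149/297 -8/99]
x' = x̄ + K·y = [52/99, -14/33, -38/297]
P' = (I − K·H)·P̄ = [512/33 -82/11 -232/99; -82/11 51/11 32/33; -232/99 32/33 596/297]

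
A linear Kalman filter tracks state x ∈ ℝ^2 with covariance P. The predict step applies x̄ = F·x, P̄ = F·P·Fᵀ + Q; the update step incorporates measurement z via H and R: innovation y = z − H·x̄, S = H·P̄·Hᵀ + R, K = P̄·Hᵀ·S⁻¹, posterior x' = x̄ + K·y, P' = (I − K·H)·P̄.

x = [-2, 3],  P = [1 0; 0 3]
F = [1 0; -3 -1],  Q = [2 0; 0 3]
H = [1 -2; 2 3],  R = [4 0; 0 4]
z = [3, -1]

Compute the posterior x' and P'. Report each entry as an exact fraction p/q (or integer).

x' = [178/631, -468/631]
P' = [480/631 -156/631; -156/631 240/631]

x̄ = F·x = [-2, 3]
P̄ = F·P·Fᵀ + Q = [3 -3; -3 15]
y = z − H·x̄ = [11, -6]
S = H·P̄·Hᵀ + R = [79 -81; -81 115]
K = P̄·Hᵀ·S⁻¹ = [198/631 123/631; -159/631 102/631]
x' = x̄ + K·y = [178/631, -468/631]
P' = (I − K·H)·P̄ = [480/631 -156/631; -156/631 240/631]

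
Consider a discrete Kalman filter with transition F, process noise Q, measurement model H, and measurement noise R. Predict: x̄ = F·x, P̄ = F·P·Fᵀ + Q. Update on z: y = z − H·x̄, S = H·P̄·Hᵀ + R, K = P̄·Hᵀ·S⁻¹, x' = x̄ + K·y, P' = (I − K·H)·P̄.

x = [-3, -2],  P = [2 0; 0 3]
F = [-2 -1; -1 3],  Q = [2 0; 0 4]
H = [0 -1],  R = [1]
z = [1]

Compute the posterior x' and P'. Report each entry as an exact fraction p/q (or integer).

x' = [131/17, -18/17]
P' = [417/34 -5/34; -5/34 33/34]

x̄ = F·x = [8, -3]
P̄ = F·P·Fᵀ + Q = [13 -5; -5 33]
y = z − H·x̄ = [-2]
S = H·P̄·Hᵀ + R = [34]
K = P̄·Hᵀ·S⁻¹ = [5/34; -33/34]
x' = x̄ + K·y = [131/17, -18/17]
P' = (I − K·H)·P̄ = [417/34 -5/34; -5/34 33/34]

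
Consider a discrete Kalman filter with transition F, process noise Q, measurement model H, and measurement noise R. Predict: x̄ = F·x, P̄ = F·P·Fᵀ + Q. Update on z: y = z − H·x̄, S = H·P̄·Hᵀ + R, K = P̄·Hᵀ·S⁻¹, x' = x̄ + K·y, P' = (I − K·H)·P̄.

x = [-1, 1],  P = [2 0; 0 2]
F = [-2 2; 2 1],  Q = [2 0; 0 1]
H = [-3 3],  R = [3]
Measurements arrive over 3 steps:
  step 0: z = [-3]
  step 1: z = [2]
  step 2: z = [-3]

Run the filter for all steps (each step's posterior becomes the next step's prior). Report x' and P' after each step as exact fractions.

step 0: x̄ = F·x = [4, -1]
step 0: P̄ = F·P·Fᵀ + Q = [18 -4; -4 11]
step 0: y = z − H·x̄ = [12]
step 0: S = H·P̄·Hᵀ + R = [336]
step 0: K = P̄·Hᵀ·S⁻¹ = [-11/56; 15/112]
step 0: x' = x̄ + K·y = [23/14, 17/28]
step 0: P' = (I − K·H)·P̄ = [141/28 271/56; 271/56 557/112]
step 1: x̄ = F·x = [-29/14, 109/28]
step 1: P̄ = F·P·Fᵀ + Q = [93/28 -29/56; -29/56 5093/112]
step 1: y = z − H·x̄ = [-445/28]
step 1: S = H·P̄·Hᵀ + R = [50565/112]
step 1: K = P̄·Hᵀ·S⁻¹ = [-86/3371; 5151/16855]
step 1: x' = x̄ + K·y = [-5616/3371, -3250/3371]
step 1: P' = (I − K·H)·P̄ = [10206/3371 10120/3371; 10120/3371 55751/16855]
step 2: x̄ = F·x = [4732/3371, -14482/3371]
step 2: P̄ = F·P·Fᵀ + Q = [56034/16855 8582/16855; 8582/16855 479126/16855]
step 2: y = z − H·x̄ = [47529/3371]
step 2: S = H·P̄·Hᵀ + R = [4712529/16855]
step 2: K = P̄·Hᵀ·S⁻¹ = [-47452/1570843; 470544/1570843]
step 2: x' = x̄ + K·y = [1536008/1570843, -114050/1570843]
step 2: P' = (I − K·H)·P̄ = [4821450/1570843 4773998/1570843; 4773998/1570843 5244542/1570843]

step 0: x' = [23/14, 17/28], P' = [141/28 271/56; 271/56 557/112]
step 1: x' = [-5616/3371, -3250/3371], P' = [10206/3371 10120/3371; 10120/3371 55751/16855]
step 2: x' = [1536008/1570843, -114050/1570843], P' = [4821450/1570843 4773998/1570843; 4773998/1570843 5244542/1570843]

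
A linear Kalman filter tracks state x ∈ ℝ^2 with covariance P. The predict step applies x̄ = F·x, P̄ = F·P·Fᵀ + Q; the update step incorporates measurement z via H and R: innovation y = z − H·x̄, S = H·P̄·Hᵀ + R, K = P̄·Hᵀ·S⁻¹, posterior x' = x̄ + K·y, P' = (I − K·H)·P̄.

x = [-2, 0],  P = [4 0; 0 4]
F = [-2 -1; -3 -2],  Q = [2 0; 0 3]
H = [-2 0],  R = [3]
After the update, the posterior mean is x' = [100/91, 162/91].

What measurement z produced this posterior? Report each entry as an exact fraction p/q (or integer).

z = [-2]

x̄ = F·x = [4, 6]
P̄ = F·P·Fᵀ + Q = [22 32; 32 55]
S = H·P̄·Hᵀ + R = [91]
K = P̄·Hᵀ·S⁻¹ = [-44/91; -64/91]
x' − x̄ = [-264/91, -384/91] = K·y
y = (KᵀK)⁻¹·Kᵀ·(x' − x̄) = [6]
z = y + H·x̄ = [6] + [-8] = [-2]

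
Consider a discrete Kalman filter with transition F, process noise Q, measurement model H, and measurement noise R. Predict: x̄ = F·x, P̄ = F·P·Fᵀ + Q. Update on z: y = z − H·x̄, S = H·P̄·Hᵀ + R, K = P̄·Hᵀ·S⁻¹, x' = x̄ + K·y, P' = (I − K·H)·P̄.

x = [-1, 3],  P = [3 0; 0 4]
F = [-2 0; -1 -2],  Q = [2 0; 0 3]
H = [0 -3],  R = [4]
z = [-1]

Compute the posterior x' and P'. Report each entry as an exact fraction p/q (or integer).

x̄ = F·x = [2, -5]
P̄ = F·P·Fᵀ + Q = [14 6; 6 22]
y = z − H·x̄ = [-16]
S = H·P̄·Hᵀ + R = [202]
K = P̄·Hᵀ·S⁻¹ = [-9/101; -33/101]
x' = x̄ + K·y = [346/101, 23/101]
P' = (I − K·H)·P̄ = [1252/101 12/101; 12/101 44/101]

x' = [346/101, 23/101]
P' = [1252/101 12/101; 12/101 44/101]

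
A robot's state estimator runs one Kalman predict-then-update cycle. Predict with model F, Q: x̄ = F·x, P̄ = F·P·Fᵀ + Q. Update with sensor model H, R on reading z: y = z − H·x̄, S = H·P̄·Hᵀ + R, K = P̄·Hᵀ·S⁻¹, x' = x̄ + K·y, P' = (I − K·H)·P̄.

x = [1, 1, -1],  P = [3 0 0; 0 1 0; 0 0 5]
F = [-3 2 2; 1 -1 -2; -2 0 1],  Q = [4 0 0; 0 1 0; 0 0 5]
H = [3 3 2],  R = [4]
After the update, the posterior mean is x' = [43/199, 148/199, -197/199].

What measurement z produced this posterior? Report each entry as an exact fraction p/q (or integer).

x̄ = F·x = [-3, 2, -3]
P̄ = F·P·Fᵀ + Q = [55 -31 28; -31 25 -16; 28 -16 22]
S = H·P̄·Hᵀ + R = [398]
K = P̄·Hᵀ·S⁻¹ = [64/199; -25/199; 40/199]
x' − x̄ = [640/199, -250/199, 400/199] = K·y
y = (KᵀK)⁻¹·Kᵀ·(x' − x̄) = [10]
z = y + H·x̄ = [10] + [-9] = [1]

z = [1]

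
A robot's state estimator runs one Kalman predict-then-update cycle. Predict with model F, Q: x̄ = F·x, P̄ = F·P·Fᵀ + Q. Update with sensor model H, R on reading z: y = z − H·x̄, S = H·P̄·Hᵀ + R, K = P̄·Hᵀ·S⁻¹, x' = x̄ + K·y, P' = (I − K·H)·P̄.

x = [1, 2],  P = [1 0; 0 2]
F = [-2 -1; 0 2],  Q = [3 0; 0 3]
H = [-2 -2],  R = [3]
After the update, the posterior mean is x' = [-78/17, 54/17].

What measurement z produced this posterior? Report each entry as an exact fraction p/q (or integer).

z = [3]

x̄ = F·x = [-4, 4]
P̄ = F·P·Fᵀ + Q = [9 -4; -4 11]
S = H·P̄·Hᵀ + R = [51]
K = P̄·Hᵀ·S⁻¹ = [-10/51; -14/51]
x' − x̄ = [-10/17, -14/17] = K·y
y = (KᵀK)⁻¹·Kᵀ·(x' − x̄) = [3]
z = y + H·x̄ = [3] + [0] = [3]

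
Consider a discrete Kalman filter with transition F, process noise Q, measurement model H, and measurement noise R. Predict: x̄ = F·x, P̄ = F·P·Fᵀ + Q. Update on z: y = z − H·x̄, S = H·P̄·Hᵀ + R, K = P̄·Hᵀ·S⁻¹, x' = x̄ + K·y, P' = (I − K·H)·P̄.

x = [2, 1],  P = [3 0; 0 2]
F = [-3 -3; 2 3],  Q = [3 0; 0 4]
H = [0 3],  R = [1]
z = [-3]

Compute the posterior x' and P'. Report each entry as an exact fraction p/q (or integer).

x' = [-171/307, -299/307]
P' = [3072/307 -36/307; -36/307 34/307]

x̄ = F·x = [-9, 7]
P̄ = F·P·Fᵀ + Q = [48 -36; -36 34]
y = z − H·x̄ = [-24]
S = H·P̄·Hᵀ + R = [307]
K = P̄·Hᵀ·S⁻¹ = [-108/307; 102/307]
x' = x̄ + K·y = [-171/307, -299/307]
P' = (I − K·H)·P̄ = [3072/307 -36/307; -36/307 34/307]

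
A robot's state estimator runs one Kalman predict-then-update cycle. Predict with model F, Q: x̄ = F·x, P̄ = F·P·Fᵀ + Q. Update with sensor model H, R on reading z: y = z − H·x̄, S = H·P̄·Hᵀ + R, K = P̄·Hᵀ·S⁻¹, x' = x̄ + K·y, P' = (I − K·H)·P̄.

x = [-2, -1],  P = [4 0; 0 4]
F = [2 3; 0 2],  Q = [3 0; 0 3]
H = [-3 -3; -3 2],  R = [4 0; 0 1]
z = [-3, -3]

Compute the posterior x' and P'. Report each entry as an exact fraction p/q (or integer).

x̄ = F·x = [-7, -2]
P̄ = F·P·Fᵀ + Q = [55 24; 24 19]
y = z − H·x̄ = [-30, -20]
S = H·P̄·Hᵀ + R = [1102 453; 453 284]
K = P̄·Hᵀ·S⁻¹ = [-14307/107759 -21573/107759; -21234/107759 20969/107759]
x' = x̄ + K·y = [106357/107759, 2122/107759]
P' = (I − K·H)·P̄ = [11945/107759 7131/107759; 7131/107759 21181/107759]

x' = [106357/107759, 2122/107759]
P' = [11945/107759 7131/107759; 7131/107759 21181/107759]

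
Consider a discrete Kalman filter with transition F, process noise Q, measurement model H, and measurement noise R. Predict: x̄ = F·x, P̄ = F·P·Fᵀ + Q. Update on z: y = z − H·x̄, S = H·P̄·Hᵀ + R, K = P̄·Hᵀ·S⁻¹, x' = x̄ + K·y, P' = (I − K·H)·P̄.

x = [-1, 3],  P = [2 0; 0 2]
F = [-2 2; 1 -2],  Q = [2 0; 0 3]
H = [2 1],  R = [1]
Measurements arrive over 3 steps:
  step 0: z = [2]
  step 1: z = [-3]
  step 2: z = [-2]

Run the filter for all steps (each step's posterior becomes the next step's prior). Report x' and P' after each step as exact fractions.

step 0: x' = [68/19, -189/38], P' = [54/19 -96/19; -96/19 373/38]
step 1: x' = [-1859/653, 1675/653], P' = [2405/653 -8567/1306; -8567/1306 32649/2612]
step 2: x' = [-36849/18922, 75119/37844], P' = [35300/9461 -125779/18922; -125779/18922 1437175/113532]

step 0: x̄ = F·x = [8, -7]
step 0: P̄ = F·P·Fᵀ + Q = [18 -12; -12 13]
step 0: y = z − H·x̄ = [-7]
step 0: S = H·P̄·Hᵀ + R = [38]
step 0: K = P̄·Hᵀ·S⁻¹ = [12/19; -11/38]
step 0: x' = x̄ + K·y = [68/19, -189/38]
step 0: P' = (I − K·H)·P̄ = [54/19 -96/19; -96/19 373/38]
step 1: x̄ = F·x = [-325/19, 257/19]
step 1: P̄ = F·P·Fᵀ + Q = [1768/19 -1430/19; -1430/19 1241/19]
step 1: y = z − H·x̄ = [336/19]
step 1: S = H·P̄·Hᵀ + R = [2612/19]
step 1: K = P̄·Hᵀ·S⁻¹ = [1053/1306; -1619/2612]
step 1: x' = x̄ + K·y = [-1859/653, 1675/653]
step 1: P' = (I − K·H)·P̄ = [2405/653 -8567/1306; -8567/1306 32649/2612]
step 2: x̄ = F·x = [7068/653, -5209/653]
step 2: P̄ = F·P·Fᵀ + Q = [77843/653 -63160/653; -63160/653 54147/653]
step 2: y = z − H·x̄ = [-10233/653]
step 2: S = H·P̄·Hᵀ + R = [113532/653]
step 2: K = P̄·Hᵀ·S⁻¹ = [15421/18922; -72173/113532]
step 2: x' = x̄ + K·y = [-36849/18922, 75119/37844]
step 2: P' = (I − K·H)·P̄ = [35300/9461 -125779/18922; -125779/18922 1437175/113532]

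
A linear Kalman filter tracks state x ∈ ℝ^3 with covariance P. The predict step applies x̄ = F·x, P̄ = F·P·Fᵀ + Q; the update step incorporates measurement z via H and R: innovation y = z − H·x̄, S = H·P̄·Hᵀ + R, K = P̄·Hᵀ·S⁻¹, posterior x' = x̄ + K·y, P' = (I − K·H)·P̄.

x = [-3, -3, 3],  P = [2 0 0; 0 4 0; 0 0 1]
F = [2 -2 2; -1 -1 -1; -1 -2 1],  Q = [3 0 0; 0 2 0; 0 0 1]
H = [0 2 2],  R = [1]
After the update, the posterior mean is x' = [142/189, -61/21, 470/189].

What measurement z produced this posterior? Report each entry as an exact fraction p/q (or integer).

z = [-1]

x̄ = F·x = [6, 3, 12]
P̄ = F·P·Fᵀ + Q = [31 2 14; 2 9 9; 14 9 20]
S = H·P̄·Hᵀ + R = [189]
K = P̄·Hᵀ·S⁻¹ = [32/189; 4/21; 58/189]
x' − x̄ = [-992/189, -124/21, -1798/189] = K·y
y = (KᵀK)⁻¹·Kᵀ·(x' − x̄) = [-31]
z = y + H·x̄ = [-31] + [30] = [-1]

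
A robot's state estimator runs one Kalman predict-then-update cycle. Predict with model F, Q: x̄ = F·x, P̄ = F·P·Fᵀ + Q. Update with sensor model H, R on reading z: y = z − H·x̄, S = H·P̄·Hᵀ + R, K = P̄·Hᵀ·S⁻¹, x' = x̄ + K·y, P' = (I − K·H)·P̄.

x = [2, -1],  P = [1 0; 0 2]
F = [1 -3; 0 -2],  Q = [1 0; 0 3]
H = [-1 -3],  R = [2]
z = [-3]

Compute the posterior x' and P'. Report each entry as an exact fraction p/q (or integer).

x' = [517/193, 26/193]
P' = [724/193 -204/193; -204/193 98/193]

x̄ = F·x = [5, 2]
P̄ = F·P·Fᵀ + Q = [20 12; 12 11]
y = z − H·x̄ = [8]
S = H·P̄·Hᵀ + R = [193]
K = P̄·Hᵀ·S⁻¹ = [-56/193; -45/193]
x' = x̄ + K·y = [517/193, 26/193]
P' = (I − K·H)·P̄ = [724/193 -204/193; -204/193 98/193]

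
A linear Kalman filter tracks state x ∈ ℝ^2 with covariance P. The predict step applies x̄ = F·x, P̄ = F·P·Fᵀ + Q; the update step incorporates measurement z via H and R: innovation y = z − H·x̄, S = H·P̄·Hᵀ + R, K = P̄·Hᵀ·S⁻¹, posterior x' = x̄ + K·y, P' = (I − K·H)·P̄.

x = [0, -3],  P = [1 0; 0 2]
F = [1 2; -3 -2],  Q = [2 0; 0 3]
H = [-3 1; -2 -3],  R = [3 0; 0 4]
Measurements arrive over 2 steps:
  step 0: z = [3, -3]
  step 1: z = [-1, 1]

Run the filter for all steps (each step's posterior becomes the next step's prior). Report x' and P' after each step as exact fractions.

step 0: x' = [-8907/13007, 17709/13007], P' = [3201/13007 -726/13007; -726/13007 4992/13007]
step 1: x' = [3513230/11112987, -1599555/3704329], P' = [881397/3704329 -190334/3704329; -190334/3704329 1374648/3704329]

step 0: x̄ = F·x = [-6, 6]
step 0: P̄ = F·P·Fᵀ + Q = [11 -11; -11 20]
step 0: y = z − H·x̄ = [-21, 3]
step 0: S = H·P̄·Hᵀ + R = [188 -71; -71 96]
step 0: K = P̄·Hᵀ·S⁻¹ = [-3443/13007 -1056/13007; 2390/13007 -3381/13007]
step 0: x' = x̄ + K·y = [-8907/13007, 17709/13007]
step 0: P' = (I − K·H)·P̄ = [3201/13007 -726/13007; -726/13007 4992/13007]
step 1: x̄ = F·x = [26511/13007, -8697/13007]
step 1: P̄ = F·P·Fᵀ + Q = [46279/13007 -23763/13007; -23763/13007 79086/13007]
step 1: y = z − H·x̄ = [75223/13007, 39938/13007]
step 1: S = H·P̄·Hᵀ + R = [677196/13007 -125925/13007; -125925/13007 663762/13007]
step 1: K = P̄·Hᵀ·S⁻¹ = [-2834525/11112987 -297948/3704329; 648550/3704329 -935819/3704329]
step 1: x' = x̄ + K·y = [3513230/11112987, -1599555/3704329]
step 1: P' = (I − K·H)·P̄ = [881397/3704329 -190334/3704329; -190334/3704329 1374648/3704329]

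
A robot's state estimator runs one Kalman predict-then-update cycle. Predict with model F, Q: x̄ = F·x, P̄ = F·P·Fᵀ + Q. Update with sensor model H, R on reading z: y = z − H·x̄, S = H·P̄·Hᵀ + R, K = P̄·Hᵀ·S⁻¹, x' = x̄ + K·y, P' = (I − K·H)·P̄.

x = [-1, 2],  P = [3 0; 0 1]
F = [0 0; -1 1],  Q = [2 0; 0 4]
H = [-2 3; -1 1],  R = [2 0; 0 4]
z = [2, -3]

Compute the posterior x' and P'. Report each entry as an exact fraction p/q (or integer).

x̄ = F·x = [0, 3]
P̄ = F·P·Fᵀ + Q = [2 0; 0 8]
y = z − H·x̄ = [-7, -6]
S = H·P̄·Hᵀ + R = [82 28; 28 14]
K = P̄·Hᵀ·S⁻¹ = [0 -1/7; 4/13 -4/91]
x' = x̄ + K·y = [6/7, 101/91]
P' = (I − K·H)·P̄ = [12/7 8/7; 8/7 88/91]

x' = [6/7, 101/91]
P' = [12/7 8/7; 8/7 88/91]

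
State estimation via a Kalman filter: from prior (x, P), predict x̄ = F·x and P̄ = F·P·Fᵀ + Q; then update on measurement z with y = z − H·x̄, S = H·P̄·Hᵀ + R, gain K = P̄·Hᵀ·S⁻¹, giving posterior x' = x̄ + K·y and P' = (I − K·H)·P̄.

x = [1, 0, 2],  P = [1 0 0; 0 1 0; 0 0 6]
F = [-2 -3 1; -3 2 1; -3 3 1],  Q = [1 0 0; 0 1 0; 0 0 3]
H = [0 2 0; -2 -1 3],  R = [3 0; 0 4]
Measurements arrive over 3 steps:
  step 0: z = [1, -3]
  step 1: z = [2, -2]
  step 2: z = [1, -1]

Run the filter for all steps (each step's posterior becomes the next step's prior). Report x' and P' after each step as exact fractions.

step 0: x' = [2603/1929, 1906/4501, 303/4501], P' = [10183/1929 343/643 2135/643; 343/643 3219/4501 2715/4501; 2135/643 2715/4501 11703/4501]
step 1: x' = [70751101/209081095, 178561108/209081095, -13839208/209081095], P' = [990553759/209081095 114344382/209081095 627381948/209081095; 114344382/209081095 152246226/209081095 128465334/209081095; 627381948/209081095 128465334/209081095 504137226/209081095]
step 2: x' = [-686858571479/1468726036101, 434225828255/979150690734, -370851072653/979150690734], P' = [6963892602223/1468726036101 265366118473/489575345367 1468649379173/489575345367; 265366118473/489575345367 236969462987/326383563578 199237482697/326383563578; 1468649379173/489575345367 199237482697/326383563578 786041518403/326383563578]

step 0: x̄ = F·x = [0, -1, -1]
step 0: P̄ = F·P·Fᵀ + Q = [20 6 3; 6 20 21; 3 21 27]
step 0: y = z − H·x̄ = [3, -1]
step 0: S = H·P̄·Hᵀ + R = [83 62; 62 209]
step 0: K = P̄·Hᵀ·S⁻¹ = [686/1929 -545/1929; 2146/4501 31/4501; 1810/4501 626/4501]
step 0: x' = x̄ + K·y = [2603/1929, 1906/4501, 303/4501]
step 0: P' = (I − K·H)·P̄ = [10183/1929 343/643 2135/643; 343/643 3219/4501 2715/4501; 2135/643 2715/4501 11703/4501]
step 1: x̄ = F·x = [-52687/13503, -14106/4501, -12200/4501]
step 1: P̄ = F·P·Fᵀ + Q = [278875/13503 69516/4501 57772/4501; 69516/4501 135301/4501 132750/4501; 57772/4501 132750/4501 151422/4501]
step 1: y = z − H·x̄ = [37214/4501, -64898/13503]
step 1: S = H·P̄·Hᵀ + R = [554707/4501 247834/4501; 247834/4501 2028709/13503]
step 1: K = P̄·Hᵀ·S⁻¹ = [76229588/209081095 -53326514/209081095; 101497484/209081095 1115253/209081095; 85643556/209081095 32295612/209081095]
step 1: x' = x̄ + K·y = [70751101/209081095, 178561108/209081095, -13839208/209081095]
step 1: P' = (I − K·H)·P̄ = [990553759/209081095 114344382/209081095 627381948/209081095; 114344382/209081095 152246226/209081095 128465334/209081095; 627381948/209081095 128465334/209081095 504137226/209081095]
step 2: x̄ = F·x = [-691024734/209081095, 26205941/41816219, 309590813/209081095]
step 2: P̄ = F·P·Fᵀ + Q = [4137462179/209081095 568065852/41816219 2283367152/209081095; 568065852/41816219 1122924824/41816219 1099093533/41816219; 2283367152/209081095 1099093533/41816219 6364881816/209081095]
step 2: y = z − H·x̄ = [-10595663/41816219, -2388873297/209081095]
step 2: S = H·P̄·Hᵀ + R = [4617147953/41816219 2076448142/41816219; 2076448142/41816219 31272838786/209081095]
step 2: K = P̄·Hᵀ·S⁻¹ = [530732236946/1468726036101 -376509786827/1468726036101; 236969462987/489575345367 5191120355/979150690734; 199237482697/489575345367 150515925211/979150690734]
step 2: x' = x̄ + K·y = [-686858571479/1468726036101, 434225828255/979150690734, -370851072653/979150690734]
step 2: P' = (I − K·H)·P̄ = [6963892602223/1468726036101 265366118473/489575345367 1468649379173/489575345367; 265366118473/489575345367 236969462987/326383563578 199237482697/326383563578; 1468649379173/489575345367 199237482697/326383563578 786041518403/326383563578]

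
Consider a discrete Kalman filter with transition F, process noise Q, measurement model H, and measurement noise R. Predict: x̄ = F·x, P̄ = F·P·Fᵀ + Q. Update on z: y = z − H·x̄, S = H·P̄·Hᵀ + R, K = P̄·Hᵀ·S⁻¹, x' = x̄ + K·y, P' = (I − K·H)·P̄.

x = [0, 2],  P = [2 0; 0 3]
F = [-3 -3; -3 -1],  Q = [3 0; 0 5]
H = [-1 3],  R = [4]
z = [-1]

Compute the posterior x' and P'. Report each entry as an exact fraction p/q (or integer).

x' = [-777/124, -299/124]
P' = [4863/124 1665/124; 1665/124 623/124]

x̄ = F·x = [-6, -2]
P̄ = F·P·Fᵀ + Q = [48 27; 27 26]
y = z − H·x̄ = [-1]
S = H·P̄·Hᵀ + R = [124]
K = P̄·Hᵀ·S⁻¹ = [33/124; 51/124]
x' = x̄ + K·y = [-777/124, -299/124]
P' = (I − K·H)·P̄ = [4863/124 1665/124; 1665/124 623/124]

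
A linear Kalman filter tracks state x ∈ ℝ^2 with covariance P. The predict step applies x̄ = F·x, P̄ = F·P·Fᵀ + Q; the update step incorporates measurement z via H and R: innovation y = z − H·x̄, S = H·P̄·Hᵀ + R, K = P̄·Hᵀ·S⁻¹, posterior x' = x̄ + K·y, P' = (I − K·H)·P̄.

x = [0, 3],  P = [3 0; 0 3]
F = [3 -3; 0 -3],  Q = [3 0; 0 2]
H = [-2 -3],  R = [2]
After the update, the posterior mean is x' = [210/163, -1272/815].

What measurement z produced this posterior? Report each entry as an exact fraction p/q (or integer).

z = [2]

x̄ = F·x = [-9, -9]
P̄ = F·P·Fᵀ + Q = [57 27; 27 29]
S = H·P̄·Hᵀ + R = [815]
K = P̄·Hᵀ·S⁻¹ = [-39/163; -141/815]
x' − x̄ = [1677/163, 6063/815] = K·y
y = (KᵀK)⁻¹·Kᵀ·(x' − x̄) = [-43]
z = y + H·x̄ = [-43] + [45] = [2]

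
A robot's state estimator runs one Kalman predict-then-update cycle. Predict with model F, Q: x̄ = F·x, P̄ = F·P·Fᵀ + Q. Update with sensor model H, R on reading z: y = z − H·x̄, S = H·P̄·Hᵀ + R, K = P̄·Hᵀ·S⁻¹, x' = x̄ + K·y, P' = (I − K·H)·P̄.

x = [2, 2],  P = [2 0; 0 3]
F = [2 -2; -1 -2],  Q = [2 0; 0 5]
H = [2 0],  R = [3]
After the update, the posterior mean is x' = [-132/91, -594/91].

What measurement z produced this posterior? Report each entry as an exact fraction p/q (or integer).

x̄ = F·x = [0, -6]
P̄ = F·P·Fᵀ + Q = [22 8; 8 19]
S = H·P̄·Hᵀ + R = [91]
K = P̄·Hᵀ·S⁻¹ = [44/91; 16/91]
x' − x̄ = [-132/91, -48/91] = K·y
y = (KᵀK)⁻¹·Kᵀ·(x' − x̄) = [-3]
z = y + H·x̄ = [-3] + [0] = [-3]

z = [-3]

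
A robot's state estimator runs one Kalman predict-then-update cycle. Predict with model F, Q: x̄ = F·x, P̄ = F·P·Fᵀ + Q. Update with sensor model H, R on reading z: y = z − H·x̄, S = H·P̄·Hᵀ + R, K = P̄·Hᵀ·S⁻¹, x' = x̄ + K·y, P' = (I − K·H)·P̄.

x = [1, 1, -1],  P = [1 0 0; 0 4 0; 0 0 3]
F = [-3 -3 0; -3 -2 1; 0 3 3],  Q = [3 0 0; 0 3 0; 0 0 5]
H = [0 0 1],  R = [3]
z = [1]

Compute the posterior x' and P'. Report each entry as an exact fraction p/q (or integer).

x' = [-462/71, -441/71, 68/71]
P' = [2112/71 1803/71 -108/71; 1803/71 1976/71 -45/71; -108/71 -45/71 204/71]

x̄ = F·x = [-6, -6, 0]
P̄ = F·P·Fᵀ + Q = [48 33 -36; 33 31 -15; -36 -15 68]
y = z − H·x̄ = [1]
S = H·P̄·Hᵀ + R = [71]
K = P̄·Hᵀ·S⁻¹ = [-36/71; -15/71; 68/71]
x' = x̄ + K·y = [-462/71, -441/71, 68/71]
P' = (I − K·H)·P̄ = [2112/71 1803/71 -108/71; 1803/71 1976/71 -45/71; -108/71 -45/71 204/71]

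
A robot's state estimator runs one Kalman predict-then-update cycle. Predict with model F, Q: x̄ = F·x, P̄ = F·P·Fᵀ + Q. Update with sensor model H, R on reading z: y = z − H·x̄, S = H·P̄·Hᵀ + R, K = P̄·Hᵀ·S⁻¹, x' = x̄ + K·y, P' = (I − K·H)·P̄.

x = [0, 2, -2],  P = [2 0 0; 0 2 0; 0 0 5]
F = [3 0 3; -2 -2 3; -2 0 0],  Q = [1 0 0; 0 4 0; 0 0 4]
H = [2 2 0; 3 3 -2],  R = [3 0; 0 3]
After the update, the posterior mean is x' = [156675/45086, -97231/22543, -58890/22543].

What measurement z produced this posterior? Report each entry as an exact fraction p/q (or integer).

z = [-2, 3]

x̄ = F·x = [-6, -10, 0]
P̄ = F·P·Fᵀ + Q = [64 33 -12; 33 65 8; -12 8 12]
S = H·P̄·Hᵀ + R = [783 1186; 1186 1854]
K = P̄·Hᵀ·S⁻¹ = [-6957/22543 16561/45086; 16838/22543 -7391/22543; 13932/22543 -9350/22543]
x' − x̄ = [427191/45086, 128199/22543, -58890/22543] = K·y
y = (KᵀK)⁻¹·Kᵀ·(x' − x̄) = [30, 51]
z = y + H·x̄ = [30, 51] + [-32, -48] = [-2, 3]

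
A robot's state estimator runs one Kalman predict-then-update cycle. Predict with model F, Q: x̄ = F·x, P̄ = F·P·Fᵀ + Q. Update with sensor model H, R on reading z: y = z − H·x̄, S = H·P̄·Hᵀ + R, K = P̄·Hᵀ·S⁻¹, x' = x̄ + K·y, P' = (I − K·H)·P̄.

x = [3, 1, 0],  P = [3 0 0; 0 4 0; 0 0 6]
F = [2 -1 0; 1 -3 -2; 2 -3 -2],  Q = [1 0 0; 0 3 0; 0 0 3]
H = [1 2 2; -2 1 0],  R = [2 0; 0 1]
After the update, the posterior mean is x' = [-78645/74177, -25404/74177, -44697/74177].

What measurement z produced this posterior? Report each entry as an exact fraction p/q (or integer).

z = [-3, 2]

x̄ = F·x = [5, 0, 3]
P̄ = F·P·Fᵀ + Q = [17 18 24; 18 66 66; 24 66 75]
S = H·P̄·Hᵀ + R = [1279 80; 80 63]
K = P̄·Hᵀ·S⁻¹ = [7643/74177 -28544/74177; 15366/74177 15810/74177; 17838/74177 -1458/74177]
x' − x̄ = [-449530/74177, -25404/74177, -267228/74177] = K·y
y = (KᵀK)⁻¹·Kᵀ·(x' − x̄) = [-14, 12]
z = y + H·x̄ = [-14, 12] + [11, -10] = [-3, 2]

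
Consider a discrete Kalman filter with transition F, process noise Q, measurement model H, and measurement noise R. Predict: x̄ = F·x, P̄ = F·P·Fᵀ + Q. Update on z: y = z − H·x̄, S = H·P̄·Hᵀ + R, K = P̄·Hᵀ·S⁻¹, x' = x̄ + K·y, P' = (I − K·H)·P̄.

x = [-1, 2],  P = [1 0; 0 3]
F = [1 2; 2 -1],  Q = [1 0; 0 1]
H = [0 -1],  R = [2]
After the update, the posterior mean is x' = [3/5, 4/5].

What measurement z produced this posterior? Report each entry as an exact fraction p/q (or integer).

z = [-2]

x̄ = F·x = [3, -4]
P̄ = F·P·Fᵀ + Q = [14 -4; -4 8]
S = H·P̄·Hᵀ + R = [10]
K = P̄·Hᵀ·S⁻¹ = [2/5; -4/5]
x' − x̄ = [-12/5, 24/5] = K·y
y = (KᵀK)⁻¹·Kᵀ·(x' − x̄) = [-6]
z = y + H·x̄ = [-6] + [4] = [-2]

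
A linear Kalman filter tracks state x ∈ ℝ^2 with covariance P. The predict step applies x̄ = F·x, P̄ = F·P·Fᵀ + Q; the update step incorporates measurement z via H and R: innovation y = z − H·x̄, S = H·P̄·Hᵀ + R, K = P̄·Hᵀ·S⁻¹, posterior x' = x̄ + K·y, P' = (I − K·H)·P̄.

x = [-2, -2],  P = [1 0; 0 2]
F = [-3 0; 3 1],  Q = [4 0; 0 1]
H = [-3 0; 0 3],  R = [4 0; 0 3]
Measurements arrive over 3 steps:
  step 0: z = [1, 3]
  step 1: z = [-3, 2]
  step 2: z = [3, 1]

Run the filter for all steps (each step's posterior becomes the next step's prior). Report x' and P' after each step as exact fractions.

step 0: x' = [-399/1145, 857/1145], P' = [476/1145 -18/1145; -18/1145 723/2290]
step 1: x' = [436383/459187, 266346/459187], P' = [187912/459187 -8460/459187; -8460/459187 139003/459187]
step 2: x' = [-44109261/45209054, 24606691/45209054], P' = [9249223/22604527 -416457/22604527; -416457/22604527 6835085/22604527]

step 0: x̄ = F·x = [6, -8]
step 0: P̄ = F·P·Fᵀ + Q = [13 -9; -9 12]
step 0: y = z − H·x̄ = [19, 27]
step 0: S = H·P̄·Hᵀ + R = [121 81; 81 111]
step 0: K = P̄·Hᵀ·S⁻¹ = [-357/1145 -18/1145; 27/2290 723/2290]
step 0: x' = x̄ + K·y = [-399/1145, 857/1145]
step 0: P' = (I − K·H)·P̄ = [476/1145 -18/1145; -18/1145 723/2290]
step 1: x̄ = F·x = [1197/1145, -68/229]
step 1: P̄ = F·P·Fᵀ + Q = [8864/1145 -846/229; -846/229 2273/458]
step 1: y = z − H·x̄ = [156/1145, 662/229]
step 1: S = H·P̄·Hᵀ + R = [84356/1145 7614/229; 7614/229 21831/458]
step 1: K = P̄·Hᵀ·S⁻¹ = [-140934/459187 -8460/459187; 6345/459187 139003/459187]
step 1: x' = x̄ + K·y = [436383/459187, 266346/459187]
step 1: P' = (I − K·H)·P̄ = [187912/459187 -8460/459187; -8460/459187 139003/459187]
step 2: x̄ = F·x = [-1309149/459187, 1575495/459187]
step 2: P̄ = F·P·Fᵀ + Q = [3527956/459187 -1665828/459187; -1665828/459187 2238638/459187]
step 2: y = z − H·x̄ = [-2549886/459187, -4267298/459187]
step 2: S = H·P̄·Hᵀ + R = [33588352/459187 14992452/459187; 14992452/459187 21525303/459187]
step 2: K = P̄·Hᵀ·S⁻¹ = [-27747669/90418108 -416457/22604527; 1249371/90418108 6835085/22604527]
step 2: x' = x̄ + K·y = [-44109261/45209054, 24606691/45209054]
step 2: P' = (I − K·H)·P̄ = [9249223/22604527 -416457/22604527; -416457/22604527 6835085/22604527]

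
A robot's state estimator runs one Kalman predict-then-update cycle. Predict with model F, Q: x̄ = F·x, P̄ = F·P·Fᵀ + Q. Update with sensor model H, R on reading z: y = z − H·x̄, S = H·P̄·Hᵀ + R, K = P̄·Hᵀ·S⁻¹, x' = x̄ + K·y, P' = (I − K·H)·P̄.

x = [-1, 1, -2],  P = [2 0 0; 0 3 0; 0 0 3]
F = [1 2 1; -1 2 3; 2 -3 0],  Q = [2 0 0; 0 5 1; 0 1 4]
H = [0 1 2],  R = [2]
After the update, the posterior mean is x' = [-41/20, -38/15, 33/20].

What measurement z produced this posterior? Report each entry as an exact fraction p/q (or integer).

z = [1]

x̄ = F·x = [-1, -3, -5]
P̄ = F·P·Fᵀ + Q = [19 19 -14; 19 46 -21; -14 -21 39]
S = H·P̄·Hᵀ + R = [120]
K = P̄·Hᵀ·S⁻¹ = [-3/40; 1/30; 19/40]
x' − x̄ = [-21/20, 7/15, 133/20] = K·y
y = (KᵀK)⁻¹·Kᵀ·(x' − x̄) = [14]
z = y + H·x̄ = [14] + [-13] = [1]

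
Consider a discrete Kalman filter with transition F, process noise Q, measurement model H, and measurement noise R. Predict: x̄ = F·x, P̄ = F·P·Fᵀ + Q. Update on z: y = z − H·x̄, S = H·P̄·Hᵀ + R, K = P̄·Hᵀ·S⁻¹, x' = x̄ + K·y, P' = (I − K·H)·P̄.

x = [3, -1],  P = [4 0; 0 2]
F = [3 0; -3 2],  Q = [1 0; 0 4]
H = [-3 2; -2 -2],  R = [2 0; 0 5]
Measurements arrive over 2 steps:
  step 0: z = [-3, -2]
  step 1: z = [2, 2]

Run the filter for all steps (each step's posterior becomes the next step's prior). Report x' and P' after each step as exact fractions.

step 0: x̄ = F·x = [9, -11]
step 0: P̄ = F·P·Fᵀ + Q = [37 -36; -36 48]
step 0: y = z − H·x̄ = [46, -6]
step 0: S = H·P̄·Hᵀ + R = [959 -42; -42 57]
step 0: K = P̄·Hᵀ·S⁻¹ = [-3505/17633 -1372/7557; 3540/17633 -688/2519]
step 0: x' = x̄ + K·y = [16675/17633, -2227/17633]
step 0: P' = (I − K·H)·P̄ = [13810/52899 3400/17633; 3400/17633 8640/17633]
step 1: x̄ = F·x = [50025/17633, -54479/17633]
step 1: P̄ = F·P·Fᵀ + Q = [59063/17633 -21030/17633; -21030/17633 105722/17633]
step 1: y = z − H·x̄ = [294299/17633, 26358/17633]
step 1: S = H·P̄·Hᵀ + R = [1242081/17633 -110570/17633; -110570/17633 579065/17633]
step 1: K = P̄·Hᵀ·S⁻¹ = [-1535417/8019281 -6732972/40096405; 1590702/8019281 -10210028/40096405]
step 1: x' = x̄ + K·y = [-24443002/40096405, -6398113/40096405]
step 1: P' = (I − K·H)·P̄ = [9803806/40096405 7028624/40096405; 7028624/40096405 18496446/40096405]

step 0: x' = [16675/17633, -2227/17633], P' = [13810/52899 3400/17633; 3400/17633 8640/17633]
step 1: x' = [-24443002/40096405, -6398113/40096405], P' = [9803806/40096405 7028624/40096405; 7028624/40096405 18496446/40096405]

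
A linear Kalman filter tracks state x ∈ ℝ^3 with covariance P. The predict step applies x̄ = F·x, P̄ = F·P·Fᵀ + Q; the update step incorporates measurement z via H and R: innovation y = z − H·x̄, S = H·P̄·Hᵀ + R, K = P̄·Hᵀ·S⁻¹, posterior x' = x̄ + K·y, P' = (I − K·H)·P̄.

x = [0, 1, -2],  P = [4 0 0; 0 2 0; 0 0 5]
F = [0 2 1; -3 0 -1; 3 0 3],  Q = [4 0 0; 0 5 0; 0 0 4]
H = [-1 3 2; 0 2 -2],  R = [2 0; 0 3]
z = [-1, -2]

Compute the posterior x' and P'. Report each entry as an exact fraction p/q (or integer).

x̄ = F·x = [0, 2, -6]
P̄ = F·P·Fᵀ + Q = [17 -5 15; -5 46 -51; 15 -51 85]
y = z − H·x̄ = [5, -18]
S = H·P̄·Hᵀ + R = [131 78; 78 935]
K = P̄·Hᵀ·S⁻¹ = [1250/116401 -5084/116401; 23203/116401 22216/116401; 23086/116401 -35788/116401]
x' = x̄ + K·y = [97762/116401, -51071/116401, 61208/116401]
P' = (I − K·H)·P̄ = [1777957/116401 353041/116401 360667/116401; 353041/116401 93219/116401 59895/116401; 360667/116401 59895/116401 113577/116401]

x' = [97762/116401, -51071/116401, 61208/116401]
P' = [1777957/116401 353041/116401 360667/116401; 353041/116401 93219/116401 59895/116401; 360667/116401 59895/116401 113577/116401]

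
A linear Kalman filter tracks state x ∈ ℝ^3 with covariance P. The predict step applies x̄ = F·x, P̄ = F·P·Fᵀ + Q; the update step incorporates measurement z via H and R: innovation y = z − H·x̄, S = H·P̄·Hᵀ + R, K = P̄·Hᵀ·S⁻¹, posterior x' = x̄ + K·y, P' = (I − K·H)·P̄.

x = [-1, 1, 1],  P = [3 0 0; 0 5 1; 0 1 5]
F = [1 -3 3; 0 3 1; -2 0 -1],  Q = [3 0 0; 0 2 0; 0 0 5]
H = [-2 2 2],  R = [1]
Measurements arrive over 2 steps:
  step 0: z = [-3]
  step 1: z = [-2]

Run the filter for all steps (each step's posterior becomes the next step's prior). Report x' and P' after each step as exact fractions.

step 0: x̄ = F·x = [-1, 4, 1]
step 0: P̄ = F·P·Fᵀ + Q = [78 -24 -18; -24 58 -8; -18 -8 22]
step 0: y = z − H·x̄ = [-15]
step 0: S = H·P̄·Hᵀ + R = [905]
step 0: K = P̄·Hᵀ·S⁻¹ = [-48/181; 148/905; 64/905]
step 0: x' = x̄ + K·y = [539/181, 280/181, -11/181]
step 0: P' = (I − K·H)·P̄ = [2598/181 2760/181 -186/181; 2760/181 30586/905 -16712/905; -186/181 -16712/905 15814/905]
step 1: x̄ = F·x = [-334/181, 829/181, -1067/181]
step 1: P̄ = F·P·Fᵀ + Q = [645741/905 -287634/905 -34248/905; -287634/905 192626/905 -46618/905; -34248/905 -46618/905 68579/905]
step 1: y = z − H·x̄ = [-554/181]
step 1: S = H·P̄·Hᵀ + R = [5830801/905]
step 1: K = P̄·Hᵀ·S⁻¹ = [-1935246/5830801; 867284/5830801; 112418/5830801]
step 1: x' = x̄ + K·y = [-4836250/5830801, 24051153/5830801, -34716819/5830801]
step 1: P' = (I − K·H)·P̄ = [22110705/5830801 1404726/5830801 19738356/5830801; 1404726/5830801 409925234/5830801 -408086866/5830801; 19738356/5830801 -408086866/5830801 427881431/5830801]

step 0: x' = [539/181, 280/181, -11/181], P' = [2598/181 2760/181 -186/181; 2760/181 30586/905 -16712/905; -186/181 -16712/905 15814/905]
step 1: x' = [-4836250/5830801, 24051153/5830801, -34716819/5830801], P' = [22110705/5830801 1404726/5830801 19738356/5830801; 1404726/5830801 409925234/5830801 -408086866/5830801; 19738356/5830801 -408086866/5830801 427881431/5830801]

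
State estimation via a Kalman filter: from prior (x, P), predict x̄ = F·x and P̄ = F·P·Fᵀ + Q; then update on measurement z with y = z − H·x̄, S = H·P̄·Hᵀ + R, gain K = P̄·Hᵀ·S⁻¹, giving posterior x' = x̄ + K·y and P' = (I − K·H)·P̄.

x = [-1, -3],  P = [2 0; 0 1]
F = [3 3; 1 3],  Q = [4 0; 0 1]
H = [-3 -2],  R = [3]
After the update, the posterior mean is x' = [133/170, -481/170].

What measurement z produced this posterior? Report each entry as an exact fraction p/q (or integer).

x̄ = F·x = [-12, -10]
P̄ = F·P·Fᵀ + Q = [31 15; 15 12]
S = H·P̄·Hᵀ + R = [510]
K = P̄·Hᵀ·S⁻¹ = [-41/170; -23/170]
x' − x̄ = [2173/170, 1219/170] = K·y
y = (KᵀK)⁻¹·Kᵀ·(x' − x̄) = [-53]
z = y + H·x̄ = [-53] + [56] = [3]

z = [3]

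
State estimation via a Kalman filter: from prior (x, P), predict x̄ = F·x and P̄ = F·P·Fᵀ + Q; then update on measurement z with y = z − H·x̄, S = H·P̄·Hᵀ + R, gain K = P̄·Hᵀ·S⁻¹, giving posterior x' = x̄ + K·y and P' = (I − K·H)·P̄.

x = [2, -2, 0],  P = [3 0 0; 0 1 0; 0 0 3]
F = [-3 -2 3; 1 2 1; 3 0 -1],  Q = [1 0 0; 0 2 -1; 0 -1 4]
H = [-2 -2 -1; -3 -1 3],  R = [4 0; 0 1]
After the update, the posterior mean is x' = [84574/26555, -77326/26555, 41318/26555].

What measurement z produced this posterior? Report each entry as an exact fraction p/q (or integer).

z = [-2, -2]

x̄ = F·x = [-2, -2, 6]
P̄ = F·P·Fᵀ + Q = [59 -4 -36; -4 12 5; -36 5 34]
S = H·P̄·Hᵀ + R = [166 327; 327 1444]
K = P̄·Hᵀ·S⁻¹ = [-14969/132775 -22448/132775; -35229/132775 9357/132775; -26603/132775 24874/132775]
x' − x̄ = [137684/26555, -24216/26555, -118012/26555] = K·y
y = (KᵀK)⁻¹·Kᵀ·(x' − x̄) = [-4, -28]
z = y + H·x̄ = [-4, -28] + [2, 26] = [-2, -2]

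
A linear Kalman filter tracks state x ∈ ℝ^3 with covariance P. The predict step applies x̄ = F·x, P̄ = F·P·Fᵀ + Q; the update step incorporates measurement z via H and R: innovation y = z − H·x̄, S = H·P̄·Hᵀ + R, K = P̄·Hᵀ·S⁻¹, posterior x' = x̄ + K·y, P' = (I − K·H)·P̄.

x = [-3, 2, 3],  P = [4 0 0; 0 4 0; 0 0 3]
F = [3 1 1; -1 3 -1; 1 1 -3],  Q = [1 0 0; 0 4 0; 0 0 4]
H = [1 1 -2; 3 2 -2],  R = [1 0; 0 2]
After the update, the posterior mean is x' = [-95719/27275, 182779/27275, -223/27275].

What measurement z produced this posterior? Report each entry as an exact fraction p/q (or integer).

x̄ = F·x = [-4, 6, -10]
P̄ = F·P·Fᵀ + Q = [44 -3 7; -3 47 17; 7 17 39]
S = H·P̄·Hᵀ + R = [146 209; 209 486]
K = P̄·Hᵀ·S⁻¹ = [-10286/27275 10709/27275; -5799/27275 5356/27275; -21437/27275 7928/27275]
x' − x̄ = [13381/27275, 19129/27275, 272527/27275] = K·y
y = (KᵀK)⁻¹·Kᵀ·(x' − x̄) = [-19, -17]
z = y + H·x̄ = [-19, -17] + [22, 20] = [3, 3]

z = [3, 3]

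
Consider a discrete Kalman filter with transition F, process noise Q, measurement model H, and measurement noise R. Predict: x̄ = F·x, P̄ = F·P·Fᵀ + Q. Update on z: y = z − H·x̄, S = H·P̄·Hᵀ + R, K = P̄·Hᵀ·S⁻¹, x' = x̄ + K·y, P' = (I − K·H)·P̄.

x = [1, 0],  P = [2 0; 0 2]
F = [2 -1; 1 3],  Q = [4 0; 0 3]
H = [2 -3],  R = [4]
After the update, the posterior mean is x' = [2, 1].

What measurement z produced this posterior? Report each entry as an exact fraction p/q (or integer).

x̄ = F·x = [2, 1]
P̄ = F·P·Fᵀ + Q = [14 -2; -2 23]
S = H·P̄·Hᵀ + R = [291]
K = P̄·Hᵀ·S⁻¹ = [34/291; -73/291]
x' − x̄ = [0, 0] = K·y
y = (KᵀK)⁻¹·Kᵀ·(x' − x̄) = [0]
z = y + H·x̄ = [0] + [1] = [1]

z = [1]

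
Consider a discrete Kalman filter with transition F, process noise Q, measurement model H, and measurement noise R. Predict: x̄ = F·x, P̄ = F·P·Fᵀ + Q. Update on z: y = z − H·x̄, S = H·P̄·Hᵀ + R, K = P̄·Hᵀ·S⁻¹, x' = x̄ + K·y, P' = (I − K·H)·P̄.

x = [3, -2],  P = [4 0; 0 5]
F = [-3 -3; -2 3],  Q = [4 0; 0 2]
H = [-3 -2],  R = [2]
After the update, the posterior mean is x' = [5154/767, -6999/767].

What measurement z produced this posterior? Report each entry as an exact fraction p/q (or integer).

z = [-2]

x̄ = F·x = [-3, -12]
P̄ = F·P·Fᵀ + Q = [85 -21; -21 63]
S = H·P̄·Hᵀ + R = [767]
K = P̄·Hᵀ·S⁻¹ = [-213/767; -63/767]
x' − x̄ = [7455/767, 2205/767] = K·y
y = (KᵀK)⁻¹·Kᵀ·(x' − x̄) = [-35]
z = y + H·x̄ = [-35] + [33] = [-2]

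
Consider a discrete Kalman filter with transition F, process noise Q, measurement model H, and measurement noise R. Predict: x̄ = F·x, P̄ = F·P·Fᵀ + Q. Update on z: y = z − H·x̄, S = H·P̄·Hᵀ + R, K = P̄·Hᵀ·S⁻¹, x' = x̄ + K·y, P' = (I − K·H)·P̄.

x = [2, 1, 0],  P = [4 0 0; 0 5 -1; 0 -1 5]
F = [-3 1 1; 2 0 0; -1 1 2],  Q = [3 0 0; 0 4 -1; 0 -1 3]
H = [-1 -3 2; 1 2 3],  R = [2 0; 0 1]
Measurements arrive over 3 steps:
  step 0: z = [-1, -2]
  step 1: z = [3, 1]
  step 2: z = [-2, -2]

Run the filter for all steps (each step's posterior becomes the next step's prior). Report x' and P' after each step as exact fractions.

step 0: x' = [-22717/7786, 8397/7786, -1565/3893], P' = [302925/15572 -118323/15572 -5399/3893; -118323/15572 144607/46716 5927/11679; -5399/3893 5927/11679 2317/11679]
step 1: x' = [419713096/116803007, -1130225483/584015035, 245661658/584015035], P' = [1611907541/116803007 -625862047/116803007 -102493271/116803007; -625862047/116803007 1289132107/584015035 178649813/584015035; -102493271/116803007 178649813/584015035 89809482/584015035]
step 2: x' = [-74461830120436/20765853300887, 32192335432556/20765853300887, -10457148545454/20765853300887], P' = [284751159977983/20765853300887 -110559071502479/20765853300887 -18133652369034/20765853300887; -110559071502479/20765853300887 45561124678689/20765853300887 6317954120006/20765853300887; -18133652369034/20765853300887 6317954120006/20765853300887 3189295506997/20765853300887]

step 0: x̄ = F·x = [-5, 4, -1]
step 0: P̄ = F·P·Fᵀ + Q = [47 -24 24; -24 20 -9; 24 -9 28]
step 0: y = z − H·x̄ = [8, -2]
step 0: S = H·P̄·Hᵀ + R = [209 142; 142 320]
step 0: K = P̄·Hᵀ·S⁻¹ = [2213/7786 1491/15572; -7859/23358 5369/46716; 1525/11679 2608/11679]
step 0: x' = x̄ + K·y = [-22717/7786, 8397/7786, -1565/3893]
step 0: P' = (I − K·H)·P̄ = [302925/15572 -118323/15572 -5399/3893; -118323/15572 144607/46716 5927/11679; -5399/3893 5927/11679 2317/11679]
step 1: x̄ = F·x = [36709/3893, -22717/3893, 731/229]
step 1: P̄ = F·P·Fᵀ + Q = [919913/3893 -524347/3893 23696/229; -524347/3893 318497/3893 -13889/229; 23696/229 -13889/229 33743/687]
step 1: y = z − H·x̄ = [-44617/3893, -24663/3893]
step 1: S = H·P̄·Hᵀ + R = [7904878/11679 1715835/3893; 1715835/3893 1404935/3893]
step 1: K = P̄·Hᵀ·S⁻¹ = [30346029/116803007 52703634/116803007; -38078646/116803007 -15096582/584015035; 15613588/116803007 114261717/584015035]
step 1: x' = x̄ + K·y = [419713096/116803007, -1130225483/584015035, 245661658/584015035]
step 1: P' = (I − K·H)·P̄ = [1611907541/116803007 -625862047/116803007 -102493271/116803007; -625862047/116803007 1289132107/584015035 178649813/584015035; -102493271/116803007 178649813/584015035 89809482/584015035]
step 2: x̄ = F·x = [-1436052053/116803007, 839426192/116803007, -2737467647/584015035]
step 2: P̄ = F·P·Fᵀ + Q = [19574957041/116803007 -11128155882/116803007 8457563810/116803007; -11128155882/116803007 6914842192/116803007 -5002315267/116803007; 8457563810/116803007 -5002315267/116803007 20483037987/584015035]
step 2: y = z − H·x̄ = [9718037839/584015035, 5830371216/584015035]
step 2: S = H·P̄·Hᵀ + R = [289285829223/584015035 178552136632/584015035; 178552136632/584015035 152127866603/584015035]
step 2: K = P̄·Hᵀ·S⁻¹ = [5329374895693/20765853300887 9232059865923/20765853300887; -6744197146788/20765853300887 -482959785083/20765853300887; 2779190511505/20765853300887 4070142391969/20765853300887]
step 2: x' = x̄ + K·y = [-74461830120436/20765853300887, 32192335432556/20765853300887, -10457148545454/20765853300887]
step 2: P' = (I − K·H)·P̄ = [284751159977983/20765853300887 -110559071502479/20765853300887 -18133652369034/20765853300887; -110559071502479/20765853300887 45561124678689/20765853300887 6317954120006/20765853300887; -18133652369034/20765853300887 6317954120006/20765853300887 3189295506997/20765853300887]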